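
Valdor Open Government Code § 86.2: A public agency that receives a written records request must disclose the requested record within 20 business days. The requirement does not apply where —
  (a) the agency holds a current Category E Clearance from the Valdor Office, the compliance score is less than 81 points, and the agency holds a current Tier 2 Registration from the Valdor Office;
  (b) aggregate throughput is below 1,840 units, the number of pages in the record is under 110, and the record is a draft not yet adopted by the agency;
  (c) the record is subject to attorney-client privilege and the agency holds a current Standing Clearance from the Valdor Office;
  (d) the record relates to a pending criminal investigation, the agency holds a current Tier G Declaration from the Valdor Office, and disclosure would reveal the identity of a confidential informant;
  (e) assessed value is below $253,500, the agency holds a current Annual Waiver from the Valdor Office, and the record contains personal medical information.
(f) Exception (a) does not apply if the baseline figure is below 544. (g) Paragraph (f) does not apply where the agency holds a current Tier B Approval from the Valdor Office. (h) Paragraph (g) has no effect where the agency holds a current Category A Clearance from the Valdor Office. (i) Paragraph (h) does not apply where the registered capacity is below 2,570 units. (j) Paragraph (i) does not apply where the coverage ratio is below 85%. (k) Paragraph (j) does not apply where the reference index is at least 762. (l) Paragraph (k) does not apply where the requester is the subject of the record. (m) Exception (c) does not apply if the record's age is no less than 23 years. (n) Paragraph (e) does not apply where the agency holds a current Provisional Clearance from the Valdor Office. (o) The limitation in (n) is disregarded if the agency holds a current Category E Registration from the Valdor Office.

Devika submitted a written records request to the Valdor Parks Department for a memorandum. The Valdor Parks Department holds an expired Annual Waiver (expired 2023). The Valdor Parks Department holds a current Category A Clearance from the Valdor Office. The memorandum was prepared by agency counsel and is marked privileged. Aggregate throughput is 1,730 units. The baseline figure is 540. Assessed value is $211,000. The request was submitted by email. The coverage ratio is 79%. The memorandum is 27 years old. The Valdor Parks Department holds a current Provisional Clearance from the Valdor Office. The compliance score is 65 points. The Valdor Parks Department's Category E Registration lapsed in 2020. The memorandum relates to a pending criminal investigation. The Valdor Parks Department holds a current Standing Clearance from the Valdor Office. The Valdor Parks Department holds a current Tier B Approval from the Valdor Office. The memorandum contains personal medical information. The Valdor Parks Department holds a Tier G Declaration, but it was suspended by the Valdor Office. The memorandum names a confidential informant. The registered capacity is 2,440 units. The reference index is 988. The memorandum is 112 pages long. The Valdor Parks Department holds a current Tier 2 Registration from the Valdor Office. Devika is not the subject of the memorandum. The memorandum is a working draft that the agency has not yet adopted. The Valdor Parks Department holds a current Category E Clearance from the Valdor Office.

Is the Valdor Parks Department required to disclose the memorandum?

No — exception (a) applies; the Valdor Parks Department is not required to disclose the memorandum.

Exception (a)'s conditions are all satisfied: a current Category E Clearance is held; the compliance score is 65 points, less than the 81 points limit; a current Tier 2 Registration is held. Under paragraphs (f)–(l): (f) applies (the baseline figure is 540, below the 544 limit), but yields to (g): (g) operates against (f): a current Tier B Approval is held. (h) would limit (g) — a current Category A Clearance is held — but (i) sets (h) aside: (i) operates — the registered capacity is 2,440 units, below the 2,570 units limit. (j) applies (the coverage ratio is 79%, below the 85% limit), but is set aside by (k): (k) operates against (j): the reference index is 988, meeting the 762 threshold. (l) is not triggered (Devika is not the subject of the memorandum), so (k) stands. Exception (a) stands.
Exception (b) requires that the number of pages in the record is under 110; but the number of pages in the record is 112, not under 110, so (b) is unavailable.
Exception (c): the memorandum is privileged; a current Standing Clearance is held — every condition holds. But: (m) operates against (c): the record's age is 27 years, meeting the 23 years threshold. (c) is therefore removed.
Exception (d) does not apply: there is no Tier G Declaration in force.
Exception (e) does not apply: the Annual Waiver is not current.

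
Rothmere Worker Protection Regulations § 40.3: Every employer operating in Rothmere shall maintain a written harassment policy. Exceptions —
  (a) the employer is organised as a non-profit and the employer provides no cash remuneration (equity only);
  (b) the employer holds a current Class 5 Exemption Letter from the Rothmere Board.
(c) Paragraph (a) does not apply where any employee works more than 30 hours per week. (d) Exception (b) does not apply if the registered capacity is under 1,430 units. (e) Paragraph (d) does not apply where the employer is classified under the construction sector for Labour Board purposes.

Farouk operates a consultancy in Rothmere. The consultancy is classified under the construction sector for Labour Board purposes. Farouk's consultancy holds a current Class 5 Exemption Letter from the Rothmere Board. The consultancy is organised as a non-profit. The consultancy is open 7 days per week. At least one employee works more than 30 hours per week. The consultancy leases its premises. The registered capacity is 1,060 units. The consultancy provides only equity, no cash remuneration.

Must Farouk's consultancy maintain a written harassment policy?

Exception (a)'s conditions are all satisfied: the employer is a non-profit; remuneration is equity-only. Turning to paragraph (c): (c) is triggered — at least one employee exceeds 30 hours/week. So (a) is unavailable.
Exception (b)'s conditions are all satisfied: a current Class 5 Exemption Letter is held. Considering the limiting provisions: (d) would limit (b) — the registered capacity is 1,060 units, under the 1,430 units limit — but (e) sets (d) aside: (e) is engaged — the consultancy is classified under the construction sector. Exception (b) stands.

No — exception (b) applies; Farouk's consultancy is not required to maintain a written harassment policy.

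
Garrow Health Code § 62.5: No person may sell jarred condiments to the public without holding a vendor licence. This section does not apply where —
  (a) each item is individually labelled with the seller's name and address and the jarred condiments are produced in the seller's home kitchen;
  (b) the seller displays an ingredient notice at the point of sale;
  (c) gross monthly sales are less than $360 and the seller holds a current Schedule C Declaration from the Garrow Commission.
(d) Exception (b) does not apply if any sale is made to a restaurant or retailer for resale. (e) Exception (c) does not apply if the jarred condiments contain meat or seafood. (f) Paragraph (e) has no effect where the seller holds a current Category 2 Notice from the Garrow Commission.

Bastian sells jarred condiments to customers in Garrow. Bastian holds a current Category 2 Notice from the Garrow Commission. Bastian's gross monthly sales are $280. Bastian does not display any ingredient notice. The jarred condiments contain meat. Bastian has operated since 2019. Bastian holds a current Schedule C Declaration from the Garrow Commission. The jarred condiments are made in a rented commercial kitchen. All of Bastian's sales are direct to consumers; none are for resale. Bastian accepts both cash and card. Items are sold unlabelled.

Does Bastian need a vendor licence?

Exception (a) fails — items are sold unlabelled.
Exception (b) does not apply: no ingredient notice is displayed.
Exception (c) is satisfied on its face — gross monthly sales are $280, less than the $360 limit; a current Schedule C Declaration is held. Applying paragraphs (e)–(f): (e) would limit (c) — the jarred condiments contain meat — but (f) sets (e) aside: (f) operates against (e): a current Category 2 Notice is held. Exception (c) stands.

No — exception (c) applies; Bastian is not required to hold a vendor licence.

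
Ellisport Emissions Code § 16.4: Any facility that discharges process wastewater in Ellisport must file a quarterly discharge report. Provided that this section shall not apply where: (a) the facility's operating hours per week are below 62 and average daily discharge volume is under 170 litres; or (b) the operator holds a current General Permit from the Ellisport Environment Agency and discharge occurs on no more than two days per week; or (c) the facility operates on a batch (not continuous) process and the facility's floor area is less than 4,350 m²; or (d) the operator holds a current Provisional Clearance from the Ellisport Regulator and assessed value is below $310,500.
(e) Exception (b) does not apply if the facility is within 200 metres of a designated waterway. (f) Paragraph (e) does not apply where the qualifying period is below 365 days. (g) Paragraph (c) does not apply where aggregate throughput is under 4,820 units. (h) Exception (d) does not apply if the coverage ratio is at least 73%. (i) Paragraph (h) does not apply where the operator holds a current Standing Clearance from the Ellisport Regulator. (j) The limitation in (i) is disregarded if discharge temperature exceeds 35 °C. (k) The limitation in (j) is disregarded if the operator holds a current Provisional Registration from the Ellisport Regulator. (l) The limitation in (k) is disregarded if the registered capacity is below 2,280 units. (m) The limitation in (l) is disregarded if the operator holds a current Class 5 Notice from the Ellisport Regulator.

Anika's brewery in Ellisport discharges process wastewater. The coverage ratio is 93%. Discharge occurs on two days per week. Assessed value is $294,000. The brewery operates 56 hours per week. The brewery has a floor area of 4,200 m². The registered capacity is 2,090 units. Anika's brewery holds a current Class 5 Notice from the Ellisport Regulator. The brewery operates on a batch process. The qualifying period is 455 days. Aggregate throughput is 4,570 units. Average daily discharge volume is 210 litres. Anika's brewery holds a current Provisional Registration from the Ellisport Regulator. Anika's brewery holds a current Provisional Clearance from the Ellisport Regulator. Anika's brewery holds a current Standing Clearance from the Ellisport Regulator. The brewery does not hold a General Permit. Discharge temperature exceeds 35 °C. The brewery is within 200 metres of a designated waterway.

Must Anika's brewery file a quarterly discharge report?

No — exception (d) applies; Anika's brewery is not required to file a quarterly discharge report.

Exception (a) requires that average daily discharge volume is under 170 litres; but average daily discharge volume is 210 litres, not under 170 litres, so (a) is unavailable.
Exception (b) does not apply: no General Permit is held.
All of (c)'s requirements are met (the facility operates on a batch process; the facility's floor area is 4,200 m², less than the 4,350 m² limit). But: (g) applies — aggregate throughput is 4,570 units, under the 4,820 units limit. So (c) is unavailable.
All of (d)'s requirements are met (a current Provisional Clearance is held; assessed value is $294,000, below the $310,500 limit). Under paragraphs (h)–(m): (h) would limit (d) — the coverage ratio is 93%, meeting the 73% threshold — but (i) sets (h) aside: (i) operates against (h): a current Standing Clearance is held. (j) would limit (i) — discharge temperature exceeds 35 °C — but (k) sets (j) aside: (k) operates against (j): a current Provisional Registration is held. (l) would limit (k) — the registered capacity is 2,090 units, below the 2,280 units limit — but (m) sets (l) aside: (m) applies — a current Class 5 Notice is held. So (d) applies.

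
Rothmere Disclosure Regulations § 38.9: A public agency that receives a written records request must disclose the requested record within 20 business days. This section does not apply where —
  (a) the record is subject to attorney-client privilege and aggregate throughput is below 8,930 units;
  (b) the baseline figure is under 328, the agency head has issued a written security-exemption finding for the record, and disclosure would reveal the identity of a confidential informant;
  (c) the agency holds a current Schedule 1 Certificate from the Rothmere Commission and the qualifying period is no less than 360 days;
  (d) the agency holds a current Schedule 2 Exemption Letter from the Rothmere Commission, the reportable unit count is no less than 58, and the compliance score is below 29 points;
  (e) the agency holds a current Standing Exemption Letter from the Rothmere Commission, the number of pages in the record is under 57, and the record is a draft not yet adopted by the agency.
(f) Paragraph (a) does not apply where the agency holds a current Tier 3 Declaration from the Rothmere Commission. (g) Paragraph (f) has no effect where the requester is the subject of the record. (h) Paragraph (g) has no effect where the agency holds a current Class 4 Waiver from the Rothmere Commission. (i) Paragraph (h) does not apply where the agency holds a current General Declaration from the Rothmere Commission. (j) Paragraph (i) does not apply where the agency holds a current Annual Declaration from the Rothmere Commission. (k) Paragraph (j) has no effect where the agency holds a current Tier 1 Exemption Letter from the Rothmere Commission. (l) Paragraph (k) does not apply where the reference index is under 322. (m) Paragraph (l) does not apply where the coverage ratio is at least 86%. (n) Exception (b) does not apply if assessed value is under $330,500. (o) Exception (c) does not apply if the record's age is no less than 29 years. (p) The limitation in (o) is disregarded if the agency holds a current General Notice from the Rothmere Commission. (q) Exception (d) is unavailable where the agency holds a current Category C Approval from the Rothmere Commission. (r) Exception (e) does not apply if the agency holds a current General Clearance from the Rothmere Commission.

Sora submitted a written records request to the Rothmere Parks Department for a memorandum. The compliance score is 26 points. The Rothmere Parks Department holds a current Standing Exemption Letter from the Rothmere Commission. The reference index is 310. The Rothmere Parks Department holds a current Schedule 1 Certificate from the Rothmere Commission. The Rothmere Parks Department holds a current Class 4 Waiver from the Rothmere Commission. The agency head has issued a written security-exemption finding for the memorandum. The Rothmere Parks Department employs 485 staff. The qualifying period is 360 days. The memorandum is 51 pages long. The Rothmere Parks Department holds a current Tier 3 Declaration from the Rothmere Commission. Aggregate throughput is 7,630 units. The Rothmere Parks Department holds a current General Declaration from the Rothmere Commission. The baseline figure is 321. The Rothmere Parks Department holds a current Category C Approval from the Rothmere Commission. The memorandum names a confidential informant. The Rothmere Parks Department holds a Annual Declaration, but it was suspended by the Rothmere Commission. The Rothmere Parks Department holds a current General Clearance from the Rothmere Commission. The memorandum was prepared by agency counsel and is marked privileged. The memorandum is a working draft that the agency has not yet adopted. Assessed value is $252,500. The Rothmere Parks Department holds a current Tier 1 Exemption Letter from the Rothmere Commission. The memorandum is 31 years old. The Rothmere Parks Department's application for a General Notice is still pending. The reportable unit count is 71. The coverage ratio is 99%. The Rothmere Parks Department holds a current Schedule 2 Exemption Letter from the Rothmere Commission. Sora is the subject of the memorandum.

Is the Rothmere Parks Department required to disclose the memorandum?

All of (a)'s requirements are met (the memorandum is privileged; aggregate throughput is 7,630 units, below the 8,930 units limit). Under paragraphs (f)–(m): (f) would limit (a) — a current Tier 3 Declaration is held — but (g) sets (f) aside: (g) is triggered — Sora is the subject of the memorandum. (h) operates (a current Class 4 Waiver is held), but is overridden by (i): (i) operates against (h): a current General Declaration is held. (j), which would lift (i), is not engaged — no current Annual Declaration is held. (a) remains available.
Exception (b)'s conditions are all satisfied: the baseline figure is 321, under the 328 limit; a written security-exemption finding has been issued; the memorandum names a confidential informant. But applying paragraph (n): (n) is triggered — assessed value is $252,500, under the $330,500 limit. So (b) is unavailable.
Exception (c) is satisfied on its face — a current Schedule 1 Certificate is held; the qualifying period is 360 days, meeting the 360 days threshold. However, paragraphs (o)–(p) must be considered: (o) operates against (c): the record's age is 31 years, meeting the 29 years threshold. (p), which would lift (o), is not triggered — the General Notice is not current. Exception (c) does not apply.
Exception (d) is satisfied on its face — a current Schedule 2 Exemption Letter is held; the reportable unit count is 71, meeting the 58 threshold; the compliance score is 26 points, below the 29 points limit. But applying paragraph (q): (q) operates against (d): a current Category C Approval is held. Exception (d) does not apply.
Exception (e) is satisfied on its face — a current Standing Exemption Letter is held; the number of pages in the record is 51, under the 57 limit; the memorandum is an unadopted draft. Turning to paragraph (r): (r) operates against (e): a current General Clearance is held. So (e) is unavailable.

No — exception (a) applies; the Rothmere Parks Department is not required to disclose the memorandum.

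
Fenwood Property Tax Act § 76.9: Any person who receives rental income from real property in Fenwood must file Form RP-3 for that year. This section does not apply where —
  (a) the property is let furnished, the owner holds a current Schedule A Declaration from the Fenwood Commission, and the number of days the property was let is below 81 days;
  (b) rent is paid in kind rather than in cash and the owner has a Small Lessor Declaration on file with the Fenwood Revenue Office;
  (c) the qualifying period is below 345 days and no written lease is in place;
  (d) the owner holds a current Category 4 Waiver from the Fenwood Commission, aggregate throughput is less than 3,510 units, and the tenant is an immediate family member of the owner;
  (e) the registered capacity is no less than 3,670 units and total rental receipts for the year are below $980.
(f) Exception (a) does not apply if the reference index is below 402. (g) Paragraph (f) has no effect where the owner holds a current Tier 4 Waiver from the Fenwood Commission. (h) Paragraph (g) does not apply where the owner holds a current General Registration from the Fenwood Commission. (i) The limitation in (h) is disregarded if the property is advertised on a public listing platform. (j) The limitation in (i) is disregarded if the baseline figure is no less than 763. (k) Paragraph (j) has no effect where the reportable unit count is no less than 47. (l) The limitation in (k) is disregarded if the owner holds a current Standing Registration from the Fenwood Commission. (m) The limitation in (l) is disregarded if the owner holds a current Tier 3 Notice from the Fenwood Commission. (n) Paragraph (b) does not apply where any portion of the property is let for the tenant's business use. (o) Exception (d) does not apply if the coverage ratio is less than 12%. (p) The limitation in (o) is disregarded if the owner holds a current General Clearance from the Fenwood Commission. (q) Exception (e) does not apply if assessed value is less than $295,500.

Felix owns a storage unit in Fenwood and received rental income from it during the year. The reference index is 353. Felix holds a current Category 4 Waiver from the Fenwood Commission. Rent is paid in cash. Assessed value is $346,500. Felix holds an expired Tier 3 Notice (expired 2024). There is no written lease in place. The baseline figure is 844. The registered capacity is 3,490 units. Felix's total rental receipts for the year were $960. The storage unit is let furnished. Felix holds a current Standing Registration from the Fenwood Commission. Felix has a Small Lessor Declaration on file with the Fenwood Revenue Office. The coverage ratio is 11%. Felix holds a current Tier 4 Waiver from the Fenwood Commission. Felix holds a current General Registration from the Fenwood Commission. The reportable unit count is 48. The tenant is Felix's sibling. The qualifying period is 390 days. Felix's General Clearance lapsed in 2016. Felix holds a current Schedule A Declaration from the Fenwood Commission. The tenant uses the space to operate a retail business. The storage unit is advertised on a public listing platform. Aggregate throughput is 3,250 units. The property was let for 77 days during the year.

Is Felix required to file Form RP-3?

All of (a)'s requirements are met (the property is let furnished; a current Schedule A Declaration is held; the number of days the property was let is 77 days, below the 81 days limit). But: (f) operates — the reference index is 353, below the 402 limit. (g) is triggered (a current Tier 4 Waiver is held), but is displaced by (h): (h) operates — a current General Registration is held. (i) is engaged (the property is publicly advertised), but is set aside by (j): (j) operates against (i): the baseline figure is 844, meeting the 763 threshold. (k) would limit (j) — the reportable unit count is 48, meeting the 47 threshold — but (l) sets (k) aside: (l) applies — a current Standing Registration is held. (m) does not operate here (there is no Tier 3 Notice in force), so (l) stands. Exception (a) does not apply.
Exception (b) does not apply: rent is paid in cash.
Exception (c) fails — the qualifying period is 390 days, not below 345 days.
All of (d)'s requirements are met (a current Category 4 Waiver is held; aggregate throughput is 3,250 units, less than the 3,510 units limit; the tenant is an immediate family member). However, paragraphs (o)–(p) must be considered: (o) is triggered — the coverage ratio is 11%, less than the 12% limit. (p) is inapplicable (there is no General Clearance in force), so (o) stands. Exception (d) does not apply.
Exception (e) fails — the registered capacity is 3,490 units, short of 3,670 units.
Every exception is unavailable, so the rule governs.

Yes — Felix must file Form RP-3.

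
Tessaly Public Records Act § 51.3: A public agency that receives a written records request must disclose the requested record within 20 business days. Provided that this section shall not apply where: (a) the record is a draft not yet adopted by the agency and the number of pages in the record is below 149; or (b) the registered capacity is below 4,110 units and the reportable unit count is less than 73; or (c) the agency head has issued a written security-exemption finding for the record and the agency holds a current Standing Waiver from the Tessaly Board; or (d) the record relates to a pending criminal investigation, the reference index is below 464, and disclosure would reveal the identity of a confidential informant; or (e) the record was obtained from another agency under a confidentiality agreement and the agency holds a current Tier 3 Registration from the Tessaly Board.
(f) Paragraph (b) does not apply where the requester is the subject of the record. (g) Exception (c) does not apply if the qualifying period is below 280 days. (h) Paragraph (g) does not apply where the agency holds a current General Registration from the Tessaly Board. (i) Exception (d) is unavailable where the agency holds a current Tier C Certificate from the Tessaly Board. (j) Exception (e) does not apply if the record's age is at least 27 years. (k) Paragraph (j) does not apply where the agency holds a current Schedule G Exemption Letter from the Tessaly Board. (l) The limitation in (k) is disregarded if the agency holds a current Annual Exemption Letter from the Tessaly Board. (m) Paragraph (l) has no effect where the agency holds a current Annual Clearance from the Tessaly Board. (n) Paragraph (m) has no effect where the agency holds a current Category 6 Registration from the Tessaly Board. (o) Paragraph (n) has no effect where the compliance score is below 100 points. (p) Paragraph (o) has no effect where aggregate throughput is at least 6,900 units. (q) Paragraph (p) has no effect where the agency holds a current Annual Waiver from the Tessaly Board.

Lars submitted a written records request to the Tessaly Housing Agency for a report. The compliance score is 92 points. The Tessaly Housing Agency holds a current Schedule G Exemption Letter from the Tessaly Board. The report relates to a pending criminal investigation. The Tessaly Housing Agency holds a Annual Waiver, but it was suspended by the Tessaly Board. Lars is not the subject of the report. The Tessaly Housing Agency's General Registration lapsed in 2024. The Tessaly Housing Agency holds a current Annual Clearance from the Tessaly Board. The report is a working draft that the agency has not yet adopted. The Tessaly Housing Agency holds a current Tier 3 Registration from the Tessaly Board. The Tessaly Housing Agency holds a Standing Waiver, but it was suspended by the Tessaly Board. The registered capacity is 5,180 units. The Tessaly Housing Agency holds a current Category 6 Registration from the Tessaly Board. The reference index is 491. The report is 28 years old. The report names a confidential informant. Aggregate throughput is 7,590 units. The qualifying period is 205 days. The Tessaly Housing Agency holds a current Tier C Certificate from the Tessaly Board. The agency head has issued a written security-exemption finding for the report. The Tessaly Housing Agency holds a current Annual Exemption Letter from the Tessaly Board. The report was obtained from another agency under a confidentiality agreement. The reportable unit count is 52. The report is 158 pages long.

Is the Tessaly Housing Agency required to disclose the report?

Exception (a) requires that the number of pages in the record is below 149; but the number of pages in the record is 158, not below 149, so (a) is unavailable.
Exception (b) fails — the registered capacity is 5,180 units, not below 4,110 units.
Exception (c) fails — the Standing Waiver is not current.
Exception (d) fails — the reference index is 491, not below 464.
Exception (e): the report was obtained under a confidentiality agreement; a current Tier 3 Registration is held — every condition holds. Turning to paragraphs (j)–(q): (j) operates — the record's age is 28 years, meeting the 27 years threshold. (k) would limit (j) — a current Schedule G Exemption Letter is held — but (l) sets (k) aside: (l) operates — a current Annual Exemption Letter is held. (m) applies (a current Annual Clearance is held), but is itself disapplied by (n): (n) operates — a current Category 6 Registration is held. (o) operates (the compliance score is 92 points, below the 100 points limit), but is set aside by (p): (p) is triggered — aggregate throughput is 7,590 units, meeting the 6,900 units threshold. (q) is not triggered (no current Annual Waiver is held), so (p) stands. Exception (e) does not apply.
No exception is made out. the Tessaly Housing Agency falls within the general rule.

Yes — the Tessaly Housing Agency must disclose the report.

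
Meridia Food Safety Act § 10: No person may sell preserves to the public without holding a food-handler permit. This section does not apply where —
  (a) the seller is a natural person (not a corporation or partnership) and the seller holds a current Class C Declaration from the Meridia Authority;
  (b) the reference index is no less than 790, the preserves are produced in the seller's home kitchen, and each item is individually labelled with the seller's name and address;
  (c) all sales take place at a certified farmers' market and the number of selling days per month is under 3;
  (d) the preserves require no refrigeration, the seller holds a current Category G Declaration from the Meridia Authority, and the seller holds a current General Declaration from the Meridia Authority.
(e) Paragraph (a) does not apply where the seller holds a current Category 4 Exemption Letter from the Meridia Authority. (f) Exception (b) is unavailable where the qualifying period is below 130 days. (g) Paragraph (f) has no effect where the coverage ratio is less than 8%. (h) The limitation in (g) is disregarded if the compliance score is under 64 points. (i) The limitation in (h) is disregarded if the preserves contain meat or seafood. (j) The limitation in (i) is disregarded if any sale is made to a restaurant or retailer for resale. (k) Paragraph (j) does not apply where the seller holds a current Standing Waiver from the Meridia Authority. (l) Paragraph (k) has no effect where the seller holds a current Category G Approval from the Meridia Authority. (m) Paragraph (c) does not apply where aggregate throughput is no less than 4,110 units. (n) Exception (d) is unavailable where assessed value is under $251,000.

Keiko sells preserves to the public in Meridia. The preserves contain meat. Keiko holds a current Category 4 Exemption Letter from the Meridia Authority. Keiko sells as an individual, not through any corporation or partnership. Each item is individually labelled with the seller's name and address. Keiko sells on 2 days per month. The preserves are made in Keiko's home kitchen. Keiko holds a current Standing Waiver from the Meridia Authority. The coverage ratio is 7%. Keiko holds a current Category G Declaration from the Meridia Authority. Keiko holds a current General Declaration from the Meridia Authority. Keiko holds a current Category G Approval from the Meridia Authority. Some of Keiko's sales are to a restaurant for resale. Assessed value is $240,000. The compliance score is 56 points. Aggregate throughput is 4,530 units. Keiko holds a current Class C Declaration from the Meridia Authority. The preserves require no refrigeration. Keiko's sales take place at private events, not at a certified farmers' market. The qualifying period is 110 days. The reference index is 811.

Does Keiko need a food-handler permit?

Yes — Keiko must hold a food-handler permit.

Exception (a): the seller is a natural person; a current Class C Declaration is held — every condition holds. However, paragraph (e) must be considered: (e) operates against (a): a current Category 4 Exemption Letter is held. So (a) is unavailable.
Exception (b) is satisfied on its face — the reference index is 811, meeting the 790 threshold; the preserves are home-kitchen produced; items are individually labelled. However, paragraphs (f)–(l) must be considered: (f) operates against (b): the qualifying period is 110 days, below the 130 days limit. (g) would limit (f) — the coverage ratio is 7%, less than the 8% limit — but (h) sets (g) aside: (h) applies — the compliance score is 56 points, under the 64 points limit. (i) applies (the preserves contain meat), but is displaced by (j): (j) operates against (i): some sales are to a restaurant for resale. (k) is engaged (a current Standing Waiver is held), but yields to (l): (l) operates — a current Category G Approval is held. Exception (b) does not apply.
Exception (c) requires that all sales take place at a certified farmers' market; but sales are at private events, not a certified farmers' market, so (c) is unavailable.
Exception (d) is satisfied on its face — the preserves are shelf-stable; a current Category G Declaration is held; a current General Declaration is held. Turning to paragraph (n): (n) applies — assessed value is $240,000, under the $251,000 limit. (d) is therefore removed.
No exception displaces § 10.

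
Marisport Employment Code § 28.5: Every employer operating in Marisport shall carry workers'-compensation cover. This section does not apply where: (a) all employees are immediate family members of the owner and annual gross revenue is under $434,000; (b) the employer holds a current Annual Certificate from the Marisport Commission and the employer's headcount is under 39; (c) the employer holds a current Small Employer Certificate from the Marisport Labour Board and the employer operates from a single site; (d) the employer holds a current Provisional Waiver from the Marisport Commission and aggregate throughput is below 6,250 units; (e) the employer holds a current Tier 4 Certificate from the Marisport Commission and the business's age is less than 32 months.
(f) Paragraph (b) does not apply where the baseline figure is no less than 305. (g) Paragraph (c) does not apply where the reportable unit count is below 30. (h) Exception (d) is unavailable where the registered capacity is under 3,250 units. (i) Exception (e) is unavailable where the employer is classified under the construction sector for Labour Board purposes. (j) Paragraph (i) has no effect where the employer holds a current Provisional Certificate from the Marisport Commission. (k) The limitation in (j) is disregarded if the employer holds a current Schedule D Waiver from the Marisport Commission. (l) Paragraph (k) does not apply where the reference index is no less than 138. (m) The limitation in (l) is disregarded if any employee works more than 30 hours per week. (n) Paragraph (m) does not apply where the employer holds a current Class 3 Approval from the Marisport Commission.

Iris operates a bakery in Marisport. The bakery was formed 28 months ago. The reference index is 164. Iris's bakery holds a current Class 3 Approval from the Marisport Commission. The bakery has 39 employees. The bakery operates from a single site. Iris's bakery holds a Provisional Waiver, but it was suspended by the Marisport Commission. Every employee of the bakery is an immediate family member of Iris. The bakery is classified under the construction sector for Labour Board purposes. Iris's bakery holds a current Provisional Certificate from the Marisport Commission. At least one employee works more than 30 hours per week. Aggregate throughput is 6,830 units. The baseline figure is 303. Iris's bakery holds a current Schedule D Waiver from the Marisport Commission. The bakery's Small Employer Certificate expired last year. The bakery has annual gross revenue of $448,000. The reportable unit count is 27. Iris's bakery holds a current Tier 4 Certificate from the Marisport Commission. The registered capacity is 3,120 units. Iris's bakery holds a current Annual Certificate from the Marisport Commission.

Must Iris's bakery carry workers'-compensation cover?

No — exception (e) applies; Iris's bakery is not required to carry workers'-compensation cover.

Exception (a) does not apply: annual gross revenue is $448,000, not under $434,000.
Exception (b) fails — the employer's headcount is 39, not under 39.
Exception (c) fails — the Small Employer Certificate has expired.
Exception (d) does not apply: there is no Provisional Waiver in force.
Exception (e): a current Tier 4 Certificate is held; the business's age is 28 months, less than the 32 months limit — every condition holds. Under paragraphs (i)–(n): (i) operates (the bakery is classified under the construction sector), but is overridden by (j): (j) operates against (i): a current Provisional Certificate is held. (k) is triggered (a current Schedule D Waiver is held), but is displaced by (l): (l) applies — the reference index is 164, meeting the 138 threshold. (m) would limit (l) — at least one employee exceeds 30 hours/week — but (n) sets (m) aside: (n) operates against (m): a current Class 3 Approval is held. Exception (e) stands.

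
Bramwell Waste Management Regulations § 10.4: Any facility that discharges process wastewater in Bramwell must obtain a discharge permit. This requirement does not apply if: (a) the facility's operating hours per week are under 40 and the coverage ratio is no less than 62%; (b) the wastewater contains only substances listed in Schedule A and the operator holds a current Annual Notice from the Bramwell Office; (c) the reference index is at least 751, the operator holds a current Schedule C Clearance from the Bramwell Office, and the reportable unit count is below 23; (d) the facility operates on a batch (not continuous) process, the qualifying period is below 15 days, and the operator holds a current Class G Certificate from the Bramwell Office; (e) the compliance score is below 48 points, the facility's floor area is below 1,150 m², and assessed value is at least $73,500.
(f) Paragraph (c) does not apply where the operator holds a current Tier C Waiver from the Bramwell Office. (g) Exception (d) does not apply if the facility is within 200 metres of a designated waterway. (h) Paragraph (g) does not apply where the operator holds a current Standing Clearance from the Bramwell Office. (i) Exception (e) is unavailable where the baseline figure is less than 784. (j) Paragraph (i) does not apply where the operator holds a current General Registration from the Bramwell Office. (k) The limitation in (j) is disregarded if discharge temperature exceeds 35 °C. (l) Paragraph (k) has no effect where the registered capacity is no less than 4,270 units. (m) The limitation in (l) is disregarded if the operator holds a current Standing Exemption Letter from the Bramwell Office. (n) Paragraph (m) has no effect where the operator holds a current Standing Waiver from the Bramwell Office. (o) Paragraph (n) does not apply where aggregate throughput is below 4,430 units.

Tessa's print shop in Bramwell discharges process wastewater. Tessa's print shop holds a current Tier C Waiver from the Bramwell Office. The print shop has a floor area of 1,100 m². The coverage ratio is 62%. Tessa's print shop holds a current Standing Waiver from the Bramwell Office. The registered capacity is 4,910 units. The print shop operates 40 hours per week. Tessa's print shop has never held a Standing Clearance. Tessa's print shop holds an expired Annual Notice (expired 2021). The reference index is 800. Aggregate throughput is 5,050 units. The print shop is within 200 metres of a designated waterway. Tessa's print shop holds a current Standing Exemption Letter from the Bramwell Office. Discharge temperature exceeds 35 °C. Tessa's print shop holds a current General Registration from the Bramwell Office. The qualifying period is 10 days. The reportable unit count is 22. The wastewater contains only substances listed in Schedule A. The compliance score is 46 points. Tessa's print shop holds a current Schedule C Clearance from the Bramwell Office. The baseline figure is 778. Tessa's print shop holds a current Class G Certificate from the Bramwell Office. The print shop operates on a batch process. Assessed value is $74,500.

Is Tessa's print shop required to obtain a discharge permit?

Exception (a) does not apply: the facility's operating hours per week are 40, not under 40.
Exception (b) does not apply: the Annual Notice is not current.
Exception (c) is satisfied on its face — the reference index is 800, meeting the 751 threshold; a current Schedule C Clearance is held; the reportable unit count is 22, below the 23 limit. However, paragraph (f) must be considered: (f) operates against (c): a current Tier C Waiver is held. (c) is therefore removed.
Exception (d)'s conditions are all satisfied: the facility operates on a batch process; the qualifying period is 10 days, below the 15 days limit; a current Class G Certificate is held. However, paragraphs (g)–(h) must be considered: (g) operates against (d): the print shop is within 200 m of a designated waterway. (h) is inapplicable (no current Standing Clearance is held), so (g) stands. So (d) is unavailable.
Exception (e): the compliance score is 46 points, below the 48 points limit; the facility's floor area is 1,100 m², below the 1,150 m² limit; assessed value is $74,500, meeting the $73,500 threshold — every condition holds. Considering the limiting provisions: (i) would limit (e) — the baseline figure is 778, less than the 784 limit — but (j) sets (i) aside: (j) operates — a current General Registration is held. (k) is triggered (discharge temperature exceeds 35 °C), but is itself disapplied by (l): (l) operates against (k): the registered capacity is 4,910 units, meeting the 4,270 units threshold. (m) would limit (l) — a current Standing Exemption Letter is held — but (n) sets (m) aside: (n) applies — a current Standing Waiver is held. (o) does not operate here (aggregate throughput is 5,050 units, not below 4,430 units), so (n) stands. Exception (e) stands.

No — exception (e) applies; Tessa's print shop is not required to obtain a discharge permit.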